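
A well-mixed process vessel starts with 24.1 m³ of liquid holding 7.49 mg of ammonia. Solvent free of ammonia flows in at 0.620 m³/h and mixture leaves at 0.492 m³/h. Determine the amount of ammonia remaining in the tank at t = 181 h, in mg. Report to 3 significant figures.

Total volume: dV/dt = Q_in − Q_out = 0.12800 m³/h, so V(t) = 24.1 + 0.12800 t and V(181) = 47.268 m³.
No ammonia enters, so dm/dt = −Q_out · (m/V).
Separate: dm/m = −Q_out dt/V(t) ⇒ ln(m/m₀) = −(Q_out/(Q_in−Q_out)) ln(V/V₀).
m = m₀ (V₀/V)^(Q_out/(Q_in−Q_out)) = 7.49 × (24.1/47.268)^(3.8438) = 0.56233 mg.

0.562 mg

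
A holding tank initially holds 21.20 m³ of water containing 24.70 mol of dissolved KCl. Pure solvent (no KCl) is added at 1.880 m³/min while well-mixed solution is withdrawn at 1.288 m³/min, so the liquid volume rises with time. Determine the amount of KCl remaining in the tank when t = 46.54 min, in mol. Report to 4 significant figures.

4.035 mol

Let m(t) be the amount of KCl. Volume: V(t) = V₀ + (Q_in − Q_out) t = 21.20 + 0.592000 t; V(46.54) = 48.7517 m³.
No KCl enters, so dm/dt = −Q_out · (m/V).
dm/m = −Q_out dt/(V₀ + 0.592000 t); integrating gives ln(m/m₀) = −(Q_out/(Q_in−Q_out)) ln(V/V₀).
m = m₀ (V₀/V)^(Q_out/(Q_in−Q_out)) = 24.70 × (21.20/48.7517)^(2.17568) = 4.03511 mol.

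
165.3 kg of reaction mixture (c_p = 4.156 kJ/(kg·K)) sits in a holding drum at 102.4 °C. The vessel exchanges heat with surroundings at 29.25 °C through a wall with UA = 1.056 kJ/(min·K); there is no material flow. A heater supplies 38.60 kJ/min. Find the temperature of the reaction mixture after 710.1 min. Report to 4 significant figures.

M c_p dT/dt = −UA(T − T_amb) + Q̇.
dT/dt = (T_ss − T)/τ with T_ss = T_amb + Q̇/UA = 29.25 + 38.60/1.056 = 65.8030 °C, τ = M c_p/UA = 165.3·4.156/1.056 = 650.556 min.
This is linear first-order; T(t) = T_ss + (T₀ − T_ss) e^(−t/τ).
T(710.1) = 65.8030 + (36.5970)·0.335703 = 78.0887 °C.

78.09 °C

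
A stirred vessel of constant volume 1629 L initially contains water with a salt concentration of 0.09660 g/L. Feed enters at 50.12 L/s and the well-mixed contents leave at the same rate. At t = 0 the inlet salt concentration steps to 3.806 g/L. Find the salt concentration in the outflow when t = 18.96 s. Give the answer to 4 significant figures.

1.736 g/L

Accumulation = in − out for the solute gives V dC/dt = Q(C_in − C).
Time constant τ = V/Q = 1629/50.12 = 32.5020 s.
This is linear first-order; C(t) = C_in + (C₀ − C_in) e^(−t/τ).
C(18.96) = 3.806 + (0.09660 − 3.806)·e^(−18.96/32.5020) = 3.806 + (-3.70940)·0.558027 = 1.73606 g/L.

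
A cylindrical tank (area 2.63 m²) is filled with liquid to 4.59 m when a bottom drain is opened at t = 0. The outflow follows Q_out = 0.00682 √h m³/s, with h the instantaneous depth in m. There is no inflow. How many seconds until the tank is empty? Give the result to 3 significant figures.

Accumulation of liquid (constant cross-section A): A dh/dt = −0.00682 √h.
∫ h^(−1/2) dh = −(0.00682/A) ∫ dt, giving 2√h = 2√h₀ − (0.00682/A) t.
Tank is empty when √h = 0: t_empty = 2A√h₀/0.00682.
t_empty = 2·2.63·√4.59/0.00682 = 5.2600·2.1424/0.00682 = 1652.4 s.

1650 s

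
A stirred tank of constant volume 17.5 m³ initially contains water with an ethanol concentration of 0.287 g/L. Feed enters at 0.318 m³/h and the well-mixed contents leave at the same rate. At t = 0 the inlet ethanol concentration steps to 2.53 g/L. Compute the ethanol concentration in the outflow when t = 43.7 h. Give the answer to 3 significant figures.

1.52 g/L

Unsteady species balance (constant V, well mixed): V dC/dt = Q(C_in − C).
Time constant τ = V/Q = 17.5/0.318 = 55.031 h.
Integrating: C(t) = C_in + (C₀ − C_in) e^(−t/τ).
C(43.7) = 2.53 + (0.287 − 2.53)·e^(−43.7/55.031) = 2.53 + (-2.2430)·0.45199 = 1.5162 g/L.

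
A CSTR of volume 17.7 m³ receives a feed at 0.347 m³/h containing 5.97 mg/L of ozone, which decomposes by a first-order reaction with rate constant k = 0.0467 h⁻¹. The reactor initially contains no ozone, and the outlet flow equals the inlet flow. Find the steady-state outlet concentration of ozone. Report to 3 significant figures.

Species balance: V dC/dt = Q C_in − Q C − k V C.
Steady state (dC/dt = 0): C_ss = Q C_in/(Q + kV) = C_in/(1 + kV/Q).
C_ss = 0.347·5.97/(0.347 + 0.0467·17.7) = 2.0716/1.1736 = 1.7652 mg/L.

1.77 mg/L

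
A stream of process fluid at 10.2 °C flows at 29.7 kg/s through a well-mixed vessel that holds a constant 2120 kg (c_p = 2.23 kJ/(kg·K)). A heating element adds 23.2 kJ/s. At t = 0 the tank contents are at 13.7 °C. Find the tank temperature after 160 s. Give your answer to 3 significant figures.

Energy balance: M c_p dT/dt = ṁ c_p (T_in − T) + 23.2.
τ = M/ṁ = 71.380 s; T_ss = T_in + Q̇/(ṁ c_p) = 10.2 + 23.2/(29.7·2.23) = 10.550 °C.
Integrating: T(t) = T_ss + (T₀ − T_ss) e^(−t/τ).
T(160) = 10.550 + (3.1497)·e^(−160/71.380) = 10.550 + (3.1497)·0.10630 = 10.885 °C.

10.9 °C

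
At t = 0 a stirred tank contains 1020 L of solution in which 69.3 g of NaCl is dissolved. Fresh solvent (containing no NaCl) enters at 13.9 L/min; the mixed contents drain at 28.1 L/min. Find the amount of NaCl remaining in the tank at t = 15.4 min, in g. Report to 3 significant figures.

Let m(t) be the amount of NaCl. Volume: V(t) = V₀ + (Q_in − Q_out) t = 1020 − 14.200 t; V(15.4) = 801.32 L.
No NaCl enters, so dm/dt = −Q_out · (m/V).
dm/m = −Q_out dt/(V₀ − 14.200 t); integrating gives ln(m/m₀) = −(Q_out/(Q_in−Q_out)) ln(V/V₀).
m = m₀ (V₀/V)^(Q_out/(Q_in−Q_out)) = 69.3 × (1020/801.32)^(-1.9789) = 42.989 g.

43.0 g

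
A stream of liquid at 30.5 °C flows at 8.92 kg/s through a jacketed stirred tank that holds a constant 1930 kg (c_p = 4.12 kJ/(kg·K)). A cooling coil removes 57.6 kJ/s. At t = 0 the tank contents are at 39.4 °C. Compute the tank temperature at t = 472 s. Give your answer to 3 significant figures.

M c_p dT/dt = ṁ c_p (T_in − T) − Q̇.
Rearrange: dT/dt = (T_ss − T)/τ with τ = M/ṁ = 216.37 s and T_ss = T_in − Q̇/(ṁ c_p) = 28.933 °C.
This is linear first-order; T(t) = T_ss + (T₀ − T_ss) e^(−t/τ).
T(472) = 28.933 + (10.467)·e^(−472/216.37) = 28.933 + (10.467)·0.11288 = 30.114 °C.

30.1 °C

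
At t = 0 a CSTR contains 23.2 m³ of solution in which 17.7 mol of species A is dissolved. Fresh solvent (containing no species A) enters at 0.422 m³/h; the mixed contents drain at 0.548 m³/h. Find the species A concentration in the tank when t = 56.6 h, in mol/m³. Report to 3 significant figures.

Total volume: dV/dt = Q_in − Q_out = -0.12600 m³/h, so V(t) = 23.2 − 0.12600 t and V(56.6) = 16.068 m³.
Solute balance: dm/dt = 0 − Q_out C = −Q_out m/V(t).
Separate: dm/m = −Q_out dt/V(t) ⇒ ln(m/m₀) = −(Q_out/(Q_in−Q_out)) ln(V/V₀).
m = m₀ (V₀/V)^(Q_out/(Q_in−Q_out)) = 17.7 × (23.2/16.068)^(-4.3492) = 3.5827 mol.
C = m/V = 3.5827/16.068 = 0.22296 mol/m³.

0.223 mol/m³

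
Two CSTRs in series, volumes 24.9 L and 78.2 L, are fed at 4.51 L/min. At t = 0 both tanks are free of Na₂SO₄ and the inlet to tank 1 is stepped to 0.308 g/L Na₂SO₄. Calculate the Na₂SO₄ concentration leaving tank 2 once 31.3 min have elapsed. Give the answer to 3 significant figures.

0.234 g/L

Time constants: τᵢ = Vᵢ/Q for each well-mixed tank.
τ₁ = 24.9/4.51 = 5.5211 min; τ₂ = 78.2/4.51 = 17.339 min.
Tank 1: C₁ = C_in(1 − e^(−t/τ₁)). Tank 2 (τ₁ ≠ τ₂): C₂ = C_in[1 − (τ₁ e^(−t/τ₁) − τ₂ e^(−t/τ₂))/(τ₁ − τ₂)].
At t = 31.3: e^(−t/τ₁) = 0.0034506, e^(−t/τ₂) = 0.16445.
C₂ = 0.308·[1 − (5.5211·0.0034506 − 17.339·0.16445)/(-11.818)] = 0.308·0.76034 = 0.23418 g/L.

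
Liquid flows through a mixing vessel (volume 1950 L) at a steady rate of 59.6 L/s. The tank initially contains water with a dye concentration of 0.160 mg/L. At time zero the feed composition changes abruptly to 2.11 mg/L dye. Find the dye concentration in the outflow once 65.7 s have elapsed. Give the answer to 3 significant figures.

1.85 mg/L

Accumulation = in − out for the solute gives V dC/dt = Q(C_in − C).
Time constant τ = V/Q = 1950/59.6 = 32.718 s.
This is linear first-order; C(t) = C_in + (C₀ − C_in) e^(−t/τ).
C(65.7) = 2.11 + (0.160 − 2.11)·e^(−65.7/32.718) = 2.11 + (-1.9500)·0.13425 = 1.8482 mg/L.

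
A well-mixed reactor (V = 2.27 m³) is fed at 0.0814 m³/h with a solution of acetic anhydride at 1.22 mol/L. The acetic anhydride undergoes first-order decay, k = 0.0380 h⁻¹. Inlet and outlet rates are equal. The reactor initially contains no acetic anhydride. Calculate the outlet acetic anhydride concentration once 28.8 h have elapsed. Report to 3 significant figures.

0.522 mol/L

Species balance: V dC/dt = Q C_in − Q C − k V C.
This is linear with rate a = Q/V + k = 0.073859 h⁻¹.
C_ss = Q C_in/(Q + kV) = 0.59232 mol/L; C(t) = C_ss + (C₀ − C_ss) e^(−a t).
C(28.8) = 0.59232 + (-0.59232)·e^(−0.073859·28.8) = 0.59232 + (-0.59232)·0.11918 = 0.52173 mol/L.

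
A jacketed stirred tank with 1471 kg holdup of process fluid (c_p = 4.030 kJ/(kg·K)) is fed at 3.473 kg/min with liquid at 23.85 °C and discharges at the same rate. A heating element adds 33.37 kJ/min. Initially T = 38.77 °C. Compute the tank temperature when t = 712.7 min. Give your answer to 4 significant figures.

M c_p dT/dt = ṁ c_p (T_in − T) + Q̇.
Rearrange: dT/dt = (T_ss − T)/τ with τ = M/ṁ = 423.553 min and T_ss = T_in + Q̇/(ṁ c_p) = 26.2342 °C.
This is linear first-order; T(t) = T_ss + (T₀ − T_ss) e^(−t/τ).
T(712.7) = 26.2342 + (12.5358)·e^(−712.7/423.553) = 26.2342 + (12.5358)·0.185877 = 28.5643 °C.

28.56 °C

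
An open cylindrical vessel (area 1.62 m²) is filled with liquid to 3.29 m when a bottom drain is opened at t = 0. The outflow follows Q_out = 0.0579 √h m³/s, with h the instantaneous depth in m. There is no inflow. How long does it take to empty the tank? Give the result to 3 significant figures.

101 s

Accumulation of liquid (constant cross-section A): A dh/dt = −0.0579 √h.
This is separable: 2 d(√h)/dt = −0.0579/A, so √h = √h₀ − (0.0579/(2A)) t.
Set h = 0: 2√h₀ = (0.0579/A) t_empty ⇒ t_empty = 2A√h₀/0.0579.
t_empty = 2·1.62·√3.29/0.0579 = 3.2400·1.8138/0.0579 = 101.50 s.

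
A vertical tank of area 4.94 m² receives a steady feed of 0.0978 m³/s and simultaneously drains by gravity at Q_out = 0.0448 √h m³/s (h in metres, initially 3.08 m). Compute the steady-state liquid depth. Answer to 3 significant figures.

Level balance: A dh/dt = 0.0978 − 0.0448 √h. Setting dh/dt = 0:
Q_in = 0.0448 √h_ss ⇒ √h_ss = 0.0978/0.0448 = 2.1830.
h_ss = 2.1830² = 4.7656 m. (Since h₀ = 3.08 m < h_ss, the level will rise toward this value.)

4.77 m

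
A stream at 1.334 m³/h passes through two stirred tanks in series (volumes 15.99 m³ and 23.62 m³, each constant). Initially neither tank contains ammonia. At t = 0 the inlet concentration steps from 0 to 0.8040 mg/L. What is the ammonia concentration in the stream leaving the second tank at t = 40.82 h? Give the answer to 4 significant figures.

Species balance on tank i: dCᵢ/dt = (Cᵢ₋₁ − Cᵢ)/τᵢ with τᵢ = Vᵢ/Q.
τ₁ = 15.99/1.334 = 11.9865 h; τ₂ = 23.62/1.334 = 17.7061 h.
Tank 1: C₁ = C_in(1 − e^(−t/τ₁)). Tank 2 (τ₁ ≠ τ₂): C₂ = C_in[1 − (τ₁ e^(−t/τ₁) − τ₂ e^(−t/τ₂))/(τ₁ − τ₂)].
At t = 40.82: e^(−t/τ₁) = 0.0331904, e^(−t/τ₂) = 0.0997175.
C₂ = 0.8040·[1 − (11.9865·0.0331904 − 17.7061·0.0997175)/(-5.71964)] = 0.8040·0.760863 = 0.611734 mg/L.

0.6117 mg/L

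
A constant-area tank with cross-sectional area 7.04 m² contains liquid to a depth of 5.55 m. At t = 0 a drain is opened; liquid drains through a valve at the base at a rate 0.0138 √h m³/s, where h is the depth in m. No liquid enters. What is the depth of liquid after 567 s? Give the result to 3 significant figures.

Mass balance (ρ constant): A dh/dt = −0.0138 √h.
∫ h^(−1/2) dh = −(0.0138/A) ∫ dt, giving 2√h = 2√h₀ − (0.0138/A) t.
√h = √5.55 − 0.0138·567/(2·7.04) = 2.3558 − 0.55572 = 1.8001.
h = 1.8001² = 3.2404 m.

3.24 m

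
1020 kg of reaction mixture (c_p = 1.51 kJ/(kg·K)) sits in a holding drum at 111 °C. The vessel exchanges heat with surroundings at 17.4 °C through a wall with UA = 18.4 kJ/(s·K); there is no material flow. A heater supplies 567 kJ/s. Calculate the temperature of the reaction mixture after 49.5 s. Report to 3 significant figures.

83.0 °C

Lumped-capacitance energy balance: M c_p dT/dt = UA(T_amb − T) + Q̇.
dT/dt = (T_ss − T)/τ with T_ss = T_amb + Q̇/UA = 17.4 + 567/18.4 = 48.215 °C, τ = M c_p/UA = 1020·1.51/18.4 = 83.707 s.
Solution: T(t) = T_ss + (T₀ − T_ss) e^(−t/τ).
T(49.5) = 48.215 + (62.785)·0.55358 = 82.972 °C.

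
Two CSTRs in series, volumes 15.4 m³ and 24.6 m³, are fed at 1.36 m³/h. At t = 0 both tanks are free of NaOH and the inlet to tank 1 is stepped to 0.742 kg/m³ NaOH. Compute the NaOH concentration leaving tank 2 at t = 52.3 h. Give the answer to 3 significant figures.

0.644 kg/m³

Time constants: τᵢ = Vᵢ/Q for each well-mixed tank.
τ₁ = 15.4/1.36 = 11.324 h; τ₂ = 24.6/1.36 = 18.088 h.
Solving the cascade with C₁(0)=C₂(0)=0 gives C₂(t) = C_in[1 − (τ₁ e^(−t/τ₁) − τ₂ e^(−t/τ₂))/(τ₁ − τ₂)].
At t = 52.3: e^(−t/τ₁) = 0.0098656, e^(−t/τ₂) = 0.055499.
C₂ = 0.742·[1 − (11.324·0.0098656 − 18.088·0.055499)/(-6.7647)] = 0.742·0.86811 = 0.64414 kg/m³.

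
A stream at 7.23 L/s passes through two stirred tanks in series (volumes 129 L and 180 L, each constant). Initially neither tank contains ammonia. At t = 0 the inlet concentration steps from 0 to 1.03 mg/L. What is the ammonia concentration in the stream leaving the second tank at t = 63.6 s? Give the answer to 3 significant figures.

Each tank obeys Vᵢ dCᵢ/dt = Q(Cᵢ₋₁ − Cᵢ), so τᵢ = Vᵢ/Q.
τ₁ = 129/7.23 = 17.842 s; τ₂ = 180/7.23 = 24.896 s.
Tank 1: C₁ = C_in(1 − e^(−t/τ₁)). Tank 2 (τ₁ ≠ τ₂): C₂ = C_in[1 − (τ₁ e^(−t/τ₁) − τ₂ e^(−t/τ₂))/(τ₁ − τ₂)].
At t = 63.6: e^(−t/τ₁) = 0.028309, e^(−t/τ₂) = 0.077723.
C₂ = 1.03·[1 − (17.842·0.028309 − 24.896·0.077723)/(-7.0539)] = 1.03·0.79729 = 0.82121 mg/L.

0.821 mg/L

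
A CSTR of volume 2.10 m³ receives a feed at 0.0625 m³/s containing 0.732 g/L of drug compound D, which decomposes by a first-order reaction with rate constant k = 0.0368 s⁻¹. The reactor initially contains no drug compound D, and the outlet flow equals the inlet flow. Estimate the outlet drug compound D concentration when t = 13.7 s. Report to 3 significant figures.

0.196 g/L

Species balance: V dC/dt = Q C_in − Q C − k V C.
This is linear with rate a = Q/V + k = 0.066562 s⁻¹.
C_ss = Q C_in/(Q + kV) = 0.32730 g/L; C(t) = C_ss + (C₀ − C_ss) e^(−a t).
C(13.7) = 0.32730 + (-0.32730)·e^(−0.066562·13.7) = 0.32730 + (-0.32730)·0.40176 = 0.19580 g/L.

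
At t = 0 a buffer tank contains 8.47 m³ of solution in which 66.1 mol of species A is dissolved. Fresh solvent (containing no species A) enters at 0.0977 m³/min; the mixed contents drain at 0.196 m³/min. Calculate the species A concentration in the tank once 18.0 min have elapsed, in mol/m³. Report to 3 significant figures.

Let m(t) be the amount of species A. Volume: V(t) = V₀ + (Q_in − Q_out) t = 8.47 − 0.098300 t; V(18.0) = 6.7006 m³.
No species A enters, so dm/dt = −Q_out · (m/V).
Separate: dm/m = −Q_out dt/V(t) ⇒ ln(m/m₀) = −(Q_out/(Q_in−Q_out)) ln(V/V₀).
m = m₀ (V₀/V)^(Q_out/(Q_in−Q_out)) = 66.1 × (8.47/6.7006)^(-1.9939) = 41.427 mol.
C = m/V = 41.427/6.7006 = 6.1826 mol/m³.

6.18 mol/m³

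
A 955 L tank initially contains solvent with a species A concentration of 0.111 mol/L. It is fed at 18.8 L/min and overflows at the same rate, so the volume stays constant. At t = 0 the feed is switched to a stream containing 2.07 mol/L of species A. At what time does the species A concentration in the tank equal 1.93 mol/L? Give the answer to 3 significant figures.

Unsteady species balance (constant V, well mixed): V dC/dt = Q(C_in − C), so τ = V/Q = 50.798 min.
C(t) = C_in + (C₀ − C_in) e^(−t/τ). Set C = 1.93 and solve for t:
e^(−t/τ) = (C − C_in)/(C₀ − C_in) = (1.93 − 2.07)/(0.111 − 2.07) = 0.071465
t = −τ ln(…) = 50.798 × 2.6385 = 134.03 min.

134 min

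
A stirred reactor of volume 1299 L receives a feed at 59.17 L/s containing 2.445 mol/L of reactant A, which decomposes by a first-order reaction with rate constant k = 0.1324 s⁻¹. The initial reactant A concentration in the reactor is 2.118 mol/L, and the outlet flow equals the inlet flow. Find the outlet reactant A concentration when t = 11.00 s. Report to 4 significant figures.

0.8366 mol/L

Accumulation = in − out − consumed: V dC/dt = Q C_in − Q C − k V C.
This is linear with rate a = Q/V + k = 0.177950 s⁻¹.
C_ss = Q C_in/(Q + kV) = 0.625853 mol/L; C(t) = C_ss + (C₀ − C_ss) e^(−a t).
C(11.00) = 0.625853 + (1.49215)·e^(−0.177950·11.00) = 0.625853 + (1.49215)·0.141217 = 0.836570 mol/L.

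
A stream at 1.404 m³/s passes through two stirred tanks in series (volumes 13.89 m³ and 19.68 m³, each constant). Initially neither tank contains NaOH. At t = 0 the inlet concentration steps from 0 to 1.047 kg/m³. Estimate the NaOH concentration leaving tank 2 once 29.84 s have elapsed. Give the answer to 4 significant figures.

Species balance on tank i: dCᵢ/dt = (Cᵢ₋₁ − Cᵢ)/τᵢ with τᵢ = Vᵢ/Q.
τ₁ = 13.89/1.404 = 9.89316 s; τ₂ = 19.68/1.404 = 14.0171 s.
Solving the cascade with C₁(0)=C₂(0)=0 gives C₂(t) = C_in[1 − (τ₁ e^(−t/τ₁) − τ₂ e^(−t/τ₂))/(τ₁ − τ₂)].
At t = 29.84: e^(−t/τ₁) = 0.0489858, e^(−t/τ₂) = 0.118977.
C₂ = 1.047·[1 − (9.89316·0.0489858 − 14.0171·0.118977)/(-4.12393)] = 1.047·0.713118 = 0.746635 kg/m³.

0.7466 kg/m³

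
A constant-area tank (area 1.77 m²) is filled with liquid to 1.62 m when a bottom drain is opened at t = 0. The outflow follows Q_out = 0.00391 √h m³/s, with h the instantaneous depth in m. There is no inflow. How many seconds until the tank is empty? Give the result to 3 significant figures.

1150 s

Mass balance (ρ constant): A dh/dt = −0.00391 √h.
Separate and integrate: 2(√h − √h₀) = −(0.00391/A) t.
Set h = 0: 2√h₀ = (0.00391/A) t_empty ⇒ t_empty = 2A√h₀/0.00391.
t_empty = 2·1.77·√1.62/0.00391 = 3.5400·1.2728/0.00391 = 1152.3 s.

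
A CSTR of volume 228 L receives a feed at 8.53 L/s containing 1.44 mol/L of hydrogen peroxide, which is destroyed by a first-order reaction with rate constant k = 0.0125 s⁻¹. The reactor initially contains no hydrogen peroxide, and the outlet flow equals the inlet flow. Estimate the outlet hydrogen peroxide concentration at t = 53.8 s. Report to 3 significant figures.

V dC/dt = Q(C_in − C) − k V C.
This is linear with rate a = Q/V + k = 0.049912 s⁻¹.
C_ss = Q C_in/(Q + kV) = 1.0794 mol/L; C(t) = C_ss + (C₀ − C_ss) e^(−a t).
C(53.8) = 1.0794 + (-1.0794)·e^(−0.049912·53.8) = 1.0794 + (-1.0794)·0.068202 = 1.0058 mol/L.

1.01 mol/L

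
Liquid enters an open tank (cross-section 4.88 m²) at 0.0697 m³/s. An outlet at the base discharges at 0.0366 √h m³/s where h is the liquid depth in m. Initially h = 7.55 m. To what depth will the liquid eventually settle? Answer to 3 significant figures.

Unsteady balance on liquid volume: A dh/dt = Q_in − 0.0366 √h. At steady state dh/dt = 0:
Q_in = 0.0366 √h_ss ⇒ √h_ss = 0.0697/0.0366 = 1.9044.
h_ss = 1.9044² = 3.6266 m. (Since h₀ = 7.55 m > h_ss, the level will fall toward this value.)

3.63 m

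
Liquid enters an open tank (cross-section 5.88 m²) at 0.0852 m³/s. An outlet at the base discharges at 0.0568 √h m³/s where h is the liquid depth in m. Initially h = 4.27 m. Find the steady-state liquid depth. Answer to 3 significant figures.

2.25 m

Level balance: A dh/dt = 0.0852 − 0.0568 √h. Setting dh/dt = 0:
Q_in = 0.0568 √h_ss ⇒ √h_ss = 0.0852/0.0568 = 1.5000.
h_ss = 1.5000² = 2.2500 m. (Since h₀ = 4.27 m > h_ss, the level will fall toward this value.)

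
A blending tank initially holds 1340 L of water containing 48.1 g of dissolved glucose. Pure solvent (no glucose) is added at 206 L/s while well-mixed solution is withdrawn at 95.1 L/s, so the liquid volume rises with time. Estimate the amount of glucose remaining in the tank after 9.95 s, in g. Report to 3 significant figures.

28.7 g

Let m(t) be the amount of glucose. Volume: V(t) = V₀ + (Q_in − Q_out) t = 1340 + 110.90 t; V(9.95) = 2443.5 L.
Species balance (pure solvent in): dm/dt = −Q_out · m/V(t).
Separate: dm/m = −Q_out dt/V(t) ⇒ ln(m/m₀) = −(Q_out/(Q_in−Q_out)) ln(V/V₀).
m = m₀ (V₀/V)^(Q_out/(Q_in−Q_out)) = 48.1 × (1340/2443.5)^(0.85753) = 28.735 g.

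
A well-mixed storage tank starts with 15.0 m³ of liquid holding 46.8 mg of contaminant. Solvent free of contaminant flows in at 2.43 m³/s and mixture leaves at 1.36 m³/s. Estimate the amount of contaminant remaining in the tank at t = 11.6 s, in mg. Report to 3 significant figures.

Let m(t) be the amount of contaminant. Volume: V(t) = V₀ + (Q_in − Q_out) t = 15.0 + 1.0700 t; V(11.6) = 27.412 m³.
Species balance (pure solvent in): dm/dt = −Q_out · m/V(t).
dm/m = −Q_out dt/(V₀ + 1.0700 t); integrating gives ln(m/m₀) = −(Q_out/(Q_in−Q_out)) ln(V/V₀).
m = m₀ (V₀/V)^(Q_out/(Q_in−Q_out)) = 46.8 × (15.0/27.412)^(1.2710) = 21.748 mg.

21.7 mg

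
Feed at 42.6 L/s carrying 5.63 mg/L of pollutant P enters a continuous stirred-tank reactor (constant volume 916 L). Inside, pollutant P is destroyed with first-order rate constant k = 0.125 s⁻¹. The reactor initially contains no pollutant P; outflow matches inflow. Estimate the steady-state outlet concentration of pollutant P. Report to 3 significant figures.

V dC/dt = Q(C_in − C) − k V C.
Steady state (dC/dt = 0): C_ss = Q C_in/(Q + kV) = C_in/(1 + kV/Q).
C_ss = 42.6·5.63/(42.6 + 0.125·916) = 239.84/157.10 = 1.5267 mg/L.

1.53 mg/L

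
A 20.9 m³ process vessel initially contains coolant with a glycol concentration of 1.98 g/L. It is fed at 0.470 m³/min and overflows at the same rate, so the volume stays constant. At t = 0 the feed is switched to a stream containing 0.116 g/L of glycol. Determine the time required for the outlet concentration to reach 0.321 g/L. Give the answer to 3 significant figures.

98.2 min

Species balance: V dC/dt = Q(C_in − C) ⇒ τ = V/Q = 44.468 min.
C(t) = C_in + (C₀ − C_in) e^(−t/τ). Set C = 0.321 and solve for t:
e^(−t/τ) = (C − C_in)/(C₀ − C_in) = (0.321 − 0.116)/(1.98 − 0.116) = 0.10998
t = −τ ln(…) = 44.468 × 2.2075 = 98.162 min.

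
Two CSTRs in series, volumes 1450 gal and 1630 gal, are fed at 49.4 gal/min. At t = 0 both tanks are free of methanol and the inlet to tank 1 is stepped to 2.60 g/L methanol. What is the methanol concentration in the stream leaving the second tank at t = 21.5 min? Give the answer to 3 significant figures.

Time constants: τᵢ = Vᵢ/Q for each well-mixed tank.
τ₁ = 1450/49.4 = 29.352 min; τ₂ = 1630/49.4 = 32.996 min.
Solving the cascade with C₁(0)=C₂(0)=0 gives C₂(t) = C_in[1 − (τ₁ e^(−t/τ₁) − τ₂ e^(−t/τ₂))/(τ₁ − τ₂)].
At t = 21.5: e^(−t/τ₁) = 0.48071, e^(−t/τ₂) = 0.52121.
C₂ = 2.60·[1 − (29.352·0.48071 − 32.996·0.52121)/(-3.6437)] = 2.60·0.15254 = 0.39660 g/L.

0.397 g/L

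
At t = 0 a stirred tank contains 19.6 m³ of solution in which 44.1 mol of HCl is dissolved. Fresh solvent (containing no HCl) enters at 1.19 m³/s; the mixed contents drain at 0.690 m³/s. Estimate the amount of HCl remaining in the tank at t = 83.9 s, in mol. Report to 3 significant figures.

Total volume: dV/dt = Q_in − Q_out = 0.50000 m³/s, so V(t) = 19.6 + 0.50000 t and V(83.9) = 61.550 m³.
Species balance (pure solvent in): dm/dt = −Q_out · m/V(t).
dm/m = −Q_out dt/(V₀ + 0.50000 t); integrating gives ln(m/m₀) = −(Q_out/(Q_in−Q_out)) ln(V/V₀).
m = m₀ (V₀/V)^(Q_out/(Q_in−Q_out)) = 44.1 × (19.6/61.550)^(1.3800) = 9.0911 mol.

9.09 mol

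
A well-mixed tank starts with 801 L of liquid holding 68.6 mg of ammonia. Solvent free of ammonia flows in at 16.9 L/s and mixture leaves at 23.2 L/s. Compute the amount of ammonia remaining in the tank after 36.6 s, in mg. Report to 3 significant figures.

19.7 mg

Let m(t) be the amount of ammonia. Volume: V(t) = V₀ + (Q_in − Q_out) t = 801 − 6.3000 t; V(36.6) = 570.42 L.
Species balance (pure solvent in): dm/dt = −Q_out · m/V(t).
dm/m = −Q_out dt/(V₀ − 6.3000 t); integrating gives ln(m/m₀) = −(Q_out/(Q_in−Q_out)) ln(V/V₀).
m = m₀ (V₀/V)^(Q_out/(Q_in−Q_out)) = 68.6 × (801/570.42)^(-3.6825) = 19.651 mg.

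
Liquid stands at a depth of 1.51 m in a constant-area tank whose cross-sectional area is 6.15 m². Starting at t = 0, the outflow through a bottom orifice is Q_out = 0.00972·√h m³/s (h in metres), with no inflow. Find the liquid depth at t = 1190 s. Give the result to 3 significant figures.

Volume balance on the tank: A dh/dt = −0.00972 √h.
This is separable: 2 d(√h)/dt = −0.00972/A, so √h = √h₀ − (0.00972/(2A)) t.
√h = √1.51 − 0.00972·1190/(2·6.15) = 1.2288 − 0.94039 = 0.28843.
h = 0.28843² = 0.083192 m.

0.0832 m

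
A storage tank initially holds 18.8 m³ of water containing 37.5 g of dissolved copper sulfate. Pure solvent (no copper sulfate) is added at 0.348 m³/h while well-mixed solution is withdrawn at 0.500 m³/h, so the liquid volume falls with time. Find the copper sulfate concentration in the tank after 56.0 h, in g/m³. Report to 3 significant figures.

Let m(t) be the amount of copper sulfate. Volume: V(t) = V₀ + (Q_in − Q_out) t = 18.8 − 0.15200 t; V(56.0) = 10.288 m³.
No copper sulfate enters, so dm/dt = −Q_out · (m/V).
Separate: dm/m = −Q_out dt/V(t) ⇒ ln(m/m₀) = −(Q_out/(Q_in−Q_out)) ln(V/V₀).
m = m₀ (V₀/V)^(Q_out/(Q_in−Q_out)) = 37.5 × (18.8/10.288)^(-3.2895) = 5.1613 g.
C = m/V = 5.1613/10.288 = 0.50168 g/m³.

0.502 g/m³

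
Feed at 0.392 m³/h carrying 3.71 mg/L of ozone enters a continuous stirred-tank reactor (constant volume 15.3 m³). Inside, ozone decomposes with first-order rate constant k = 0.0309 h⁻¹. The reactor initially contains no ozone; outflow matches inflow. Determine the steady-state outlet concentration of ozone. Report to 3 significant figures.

1.68 mg/L

Accumulation = in − out − consumed: V dC/dt = Q C_in − Q C − k V C.
At steady state: 0 = Q C_in − (Q + kV) C_ss, so C_ss = Q C_in/(Q + kV).
C_ss = 0.392·3.71/(0.392 + 0.0309·15.3) = 1.4543/0.86477 = 1.6817 mg/L.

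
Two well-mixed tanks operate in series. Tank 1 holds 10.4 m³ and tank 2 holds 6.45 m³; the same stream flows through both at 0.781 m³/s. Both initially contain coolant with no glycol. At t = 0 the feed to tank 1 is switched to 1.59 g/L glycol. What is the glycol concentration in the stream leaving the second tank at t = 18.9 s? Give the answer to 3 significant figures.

Species balance on tank i: dCᵢ/dt = (Cᵢ₋₁ − Cᵢ)/τᵢ with τᵢ = Vᵢ/Q.
τ₁ = 10.4/0.781 = 13.316 s; τ₂ = 6.45/0.781 = 8.2586 s.
Tank 1: C₁ = C_in(1 − e^(−t/τ₁)). Tank 2 (τ₁ ≠ τ₂): C₂ = C_in[1 − (τ₁ e^(−t/τ₁) − τ₂ e^(−t/τ₂))/(τ₁ − τ₂)].
At t = 18.9: e^(−t/τ₁) = 0.24188, e^(−t/τ₂) = 0.10142.
C₂ = 1.59·[1 − (13.316·0.24188 − 8.2586·0.10142)/(5.0576)] = 1.59·0.52876 = 0.84073 g/L.

0.841 g/L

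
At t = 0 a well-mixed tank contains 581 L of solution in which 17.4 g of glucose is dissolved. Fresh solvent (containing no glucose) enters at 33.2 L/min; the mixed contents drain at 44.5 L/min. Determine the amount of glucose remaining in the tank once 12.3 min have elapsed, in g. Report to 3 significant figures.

Total volume: dV/dt = Q_in − Q_out = -11.300 L/min, so V(t) = 581 − 11.300 t and V(12.3) = 442.01 L.
Species balance (pure solvent in): dm/dt = −Q_out · m/V(t).
dm/m = −Q_out dt/(V₀ − 11.300 t); integrating gives ln(m/m₀) = −(Q_out/(Q_in−Q_out)) ln(V/V₀).
m = m₀ (V₀/V)^(Q_out/(Q_in−Q_out)) = 17.4 × (581/442.01)^(-3.9381) = 5.9283 g.

5.93 g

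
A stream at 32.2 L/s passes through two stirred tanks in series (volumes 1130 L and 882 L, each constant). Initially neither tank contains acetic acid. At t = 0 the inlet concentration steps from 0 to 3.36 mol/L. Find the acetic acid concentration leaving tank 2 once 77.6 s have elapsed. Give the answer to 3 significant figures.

Time constants: τᵢ = Vᵢ/Q for each well-mixed tank.
τ₁ = 1130/32.2 = 35.093 s; τ₂ = 882/32.2 = 27.391 s.
Solving the cascade with C₁(0)=C₂(0)=0 gives C₂(t) = C_in[1 − (τ₁ e^(−t/τ₁) − τ₂ e^(−t/τ₂))/(τ₁ − τ₂)].
At t = 77.6: e^(−t/τ₁) = 0.10956, e^(−t/τ₂) = 0.058835.
C₂ = 3.36·[1 − (35.093·0.10956 − 27.391·0.058835)/(7.7019)] = 3.36·0.71003 = 2.3857 mol/L.

2.39 mol/L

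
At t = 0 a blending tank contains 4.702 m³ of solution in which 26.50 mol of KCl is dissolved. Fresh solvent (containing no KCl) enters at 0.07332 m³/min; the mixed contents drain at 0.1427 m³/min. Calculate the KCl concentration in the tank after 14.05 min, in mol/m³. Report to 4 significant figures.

Let m(t) be the amount of KCl. Volume: V(t) = V₀ + (Q_in − Q_out) t = 4.702 − 0.0693800 t; V(14.05) = 3.72721 m³.
Species balance (pure solvent in): dm/dt = −Q_out · m/V(t).
Separate: dm/m = −Q_out dt/V(t) ⇒ ln(m/m₀) = −(Q_out/(Q_in−Q_out)) ln(V/V₀).
m = m₀ (V₀/V)^(Q_out/(Q_in−Q_out)) = 26.50 × (4.702/3.72721)^(-2.05679) = 16.4331 mol.
C = m/V = 16.4331/3.72721 = 4.40895 mol/m³.

4.409 mol/m³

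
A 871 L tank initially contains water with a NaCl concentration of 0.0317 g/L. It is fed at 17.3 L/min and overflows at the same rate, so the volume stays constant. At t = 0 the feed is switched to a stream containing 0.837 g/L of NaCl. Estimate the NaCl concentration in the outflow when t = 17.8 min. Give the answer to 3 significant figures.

0.272 g/L

Unsteady species balance (constant V, well mixed): V dC/dt = Q(C_in − C).
Time constant τ = V/Q = 871/17.3 = 50.347 min.
Solution: C(t) = C_in + (C₀ − C_in) e^(−t/τ).
C(17.8) = 0.837 + (0.0317 − 0.837)·e^(−17.8/50.347) = 0.837 + (-0.80530)·0.70219 = 0.27152 g/L.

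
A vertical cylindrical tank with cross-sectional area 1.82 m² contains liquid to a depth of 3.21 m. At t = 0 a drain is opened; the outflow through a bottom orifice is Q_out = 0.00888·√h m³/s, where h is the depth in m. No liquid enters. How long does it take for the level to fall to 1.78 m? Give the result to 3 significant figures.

With no inflow, A dh/dt = −0.00888 √h.
Separate and integrate: 2(√h − √h₀) = −(0.00888/A) t.
t = 2A(√h₀ − √h)/0.00888 = 2·1.82·(√3.21 − √1.78)/0.00888
  = 3.6400 × (1.7916 − 1.3342) / 0.00888 = 187.53 s.

188 s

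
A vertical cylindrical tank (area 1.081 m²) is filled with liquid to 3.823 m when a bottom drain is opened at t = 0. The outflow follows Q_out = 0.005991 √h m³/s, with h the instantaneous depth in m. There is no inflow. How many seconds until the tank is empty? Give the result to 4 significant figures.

Unsteady balance on liquid volume: A dh/dt = −0.005991 √h.
Separate and integrate: 2(√h − √h₀) = −(0.005991/A) t.
Set h = 0: 2√h₀ = (0.005991/A) t_empty ⇒ t_empty = 2A√h₀/0.005991.
t_empty = 2·1.081·√3.823/0.005991 = 2.16200·1.95525/0.005991 = 705.600 s.

705.6 s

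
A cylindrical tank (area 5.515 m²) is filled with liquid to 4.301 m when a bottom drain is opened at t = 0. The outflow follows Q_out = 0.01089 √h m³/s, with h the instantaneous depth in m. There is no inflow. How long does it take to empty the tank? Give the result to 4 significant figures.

A dh/dt = −Q_out = −0.01089 √h.
This is separable: 2 d(√h)/dt = −0.01089/A, so √h = √h₀ − (0.01089/(2A)) t.
Set h = 0: 2√h₀ = (0.01089/A) t_empty ⇒ t_empty = 2A√h₀/0.01089.
t_empty = 2·5.515·√4.301/0.01089 = 11.0300·2.07389/0.01089 = 2100.55 s.

2101 s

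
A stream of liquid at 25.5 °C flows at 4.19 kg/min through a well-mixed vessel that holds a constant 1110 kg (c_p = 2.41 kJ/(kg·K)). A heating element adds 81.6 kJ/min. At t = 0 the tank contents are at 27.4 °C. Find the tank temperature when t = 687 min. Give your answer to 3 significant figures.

33.1 °C

M c_p dT/dt = ṁ c_p (T_in − T) + Q̇.
τ = M/ṁ = 264.92 min; T_ss = T_in + Q̇/(ṁ c_p) = 25.5 + 81.6/(4.19·2.41) = 33.581 °C.
Solution: T(t) = T_ss + (T₀ − T_ss) e^(−t/τ).
T(687) = 33.581 + (-6.1809)·e^(−687/264.92) = 33.581 + (-6.1809)·0.074775 = 33.119 °C.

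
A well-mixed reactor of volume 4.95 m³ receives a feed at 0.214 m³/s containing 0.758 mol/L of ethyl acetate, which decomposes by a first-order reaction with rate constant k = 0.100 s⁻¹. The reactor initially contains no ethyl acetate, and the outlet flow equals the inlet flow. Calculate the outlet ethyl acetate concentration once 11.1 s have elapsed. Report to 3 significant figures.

Accumulation = in − out − consumed: V dC/dt = Q C_in − Q C − k V C.
This is linear with rate a = Q/V + k = 0.14323 s⁻¹.
C_ss = Q C_in/(Q + kV) = 0.22879 mol/L; C(t) = C_ss + (C₀ − C_ss) e^(−a t).
C(11.1) = 0.22879 + (-0.22879)·e^(−0.14323·11.1) = 0.22879 + (-0.22879)·0.20395 = 0.18213 mol/L.

0.182 mol/L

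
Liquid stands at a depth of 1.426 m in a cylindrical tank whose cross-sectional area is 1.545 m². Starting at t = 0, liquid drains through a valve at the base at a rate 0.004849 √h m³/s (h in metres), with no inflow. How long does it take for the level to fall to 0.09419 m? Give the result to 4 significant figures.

565.4 s

Unsteady balance on liquid volume: A dh/dt = −0.004849 √h.
∫ h^(−1/2) dh = −(0.004849/A) ∫ dt, giving 2√h = 2√h₀ − (0.004849/A) t.
t = 2A(√h₀ − √h)/0.004849 = 2·1.545·(√1.426 − √0.09419)/0.004849
  = 3.09000 × (1.19415 − 0.306904) / 0.004849 = 565.395 s.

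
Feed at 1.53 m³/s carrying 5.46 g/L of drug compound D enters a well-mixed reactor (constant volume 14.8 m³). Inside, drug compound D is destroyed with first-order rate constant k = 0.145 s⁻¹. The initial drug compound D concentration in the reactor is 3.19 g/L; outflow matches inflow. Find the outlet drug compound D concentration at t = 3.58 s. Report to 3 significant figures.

Species balance: V dC/dt = Q C_in − Q C − k V C.
This is linear with rate a = Q/V + k = 0.24838 s⁻¹.
C_ss = Q C_in/(Q + kV) = 2.2725 g/L; C(t) = C_ss + (C₀ − C_ss) e^(−a t).
C(3.58) = 2.2725 + (0.91748)·e^(−0.24838·3.58) = 2.2725 + (0.91748)·0.41099 = 2.6496 g/L.

2.65 g/L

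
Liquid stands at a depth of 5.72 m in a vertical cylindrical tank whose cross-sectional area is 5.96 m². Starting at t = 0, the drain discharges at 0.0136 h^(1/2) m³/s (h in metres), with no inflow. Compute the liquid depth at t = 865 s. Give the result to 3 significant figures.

1.97 m

Mass balance (ρ constant): A dh/dt = −0.0136 √h.
This is separable: 2 d(√h)/dt = −0.0136/A, so √h = √h₀ − (0.0136/(2A)) t.
√h = √5.72 − 0.0136·865/(2·5.96) = 2.3917 − 0.98691 = 1.4047.
h = 1.4047² = 1.9733 m.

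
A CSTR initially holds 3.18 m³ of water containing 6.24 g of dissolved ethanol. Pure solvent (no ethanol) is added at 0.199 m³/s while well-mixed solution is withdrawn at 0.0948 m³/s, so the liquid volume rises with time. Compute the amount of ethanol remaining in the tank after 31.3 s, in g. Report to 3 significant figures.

3.28 g

Total volume: dV/dt = Q_in − Q_out = 0.10420 m³/s, so V(t) = 3.18 + 0.10420 t and V(31.3) = 6.4415 m³.
No ethanol enters, so dm/dt = −Q_out · (m/V).
dm/m = −Q_out dt/(V₀ + 0.10420 t); integrating gives ln(m/m₀) = −(Q_out/(Q_in−Q_out)) ln(V/V₀).
m = m₀ (V₀/V)^(Q_out/(Q_in−Q_out)) = 6.24 × (3.18/6.4415)^(0.90979) = 3.2831 g.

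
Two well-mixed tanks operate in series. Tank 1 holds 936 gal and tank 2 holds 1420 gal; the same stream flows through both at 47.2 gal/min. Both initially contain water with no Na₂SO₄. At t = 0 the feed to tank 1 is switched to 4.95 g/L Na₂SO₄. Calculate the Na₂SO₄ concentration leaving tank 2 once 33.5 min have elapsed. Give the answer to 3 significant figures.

Species balance on tank i: dCᵢ/dt = (Cᵢ₋₁ − Cᵢ)/τᵢ with τᵢ = Vᵢ/Q.
τ₁ = 936/47.2 = 19.831 min; τ₂ = 1420/47.2 = 30.085 min.
Solving the cascade with C₁(0)=C₂(0)=0 gives C₂(t) = C_in[1 − (τ₁ e^(−t/τ₁) − τ₂ e^(−t/τ₂))/(τ₁ − τ₂)].
At t = 33.5: e^(−t/τ₁) = 0.18465, e^(−t/τ₂) = 0.32840.
C₂ = 4.95·[1 − (19.831·0.18465 − 30.085·0.32840)/(-10.254)] = 4.95·0.39359 = 1.9483 g/L.

1.95 g/L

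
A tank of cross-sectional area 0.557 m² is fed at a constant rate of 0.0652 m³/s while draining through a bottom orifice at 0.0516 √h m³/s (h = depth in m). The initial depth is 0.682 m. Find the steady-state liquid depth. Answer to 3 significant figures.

Level balance: A dh/dt = 0.0652 − 0.0516 √h. Setting dh/dt = 0:
Q_in = 0.0516 √h_ss ⇒ √h_ss = 0.0652/0.0516 = 1.2636.
h_ss = 1.2636² = 1.5966 m. (Since h₀ = 0.682 m < h_ss, the level will rise toward this value.)

1.60 m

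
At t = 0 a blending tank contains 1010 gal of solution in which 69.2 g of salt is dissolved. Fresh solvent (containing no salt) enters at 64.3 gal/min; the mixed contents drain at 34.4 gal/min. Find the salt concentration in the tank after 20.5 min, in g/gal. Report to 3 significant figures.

Total volume: dV/dt = Q_in − Q_out = 29.900 gal/min, so V(t) = 1010 + 29.900 t and V(20.5) = 1622.9 gal.
Species balance (pure solvent in): dm/dt = −Q_out · m/V(t).
Separate: dm/m = −Q_out dt/V(t) ⇒ ln(m/m₀) = −(Q_out/(Q_in−Q_out)) ln(V/V₀).
m = m₀ (V₀/V)^(Q_out/(Q_in−Q_out)) = 69.2 × (1010/1622.9)^(1.1505) = 40.098 g.
C = m/V = 40.098/1622.9 = 0.024707 g/gal.

0.0247 g/gal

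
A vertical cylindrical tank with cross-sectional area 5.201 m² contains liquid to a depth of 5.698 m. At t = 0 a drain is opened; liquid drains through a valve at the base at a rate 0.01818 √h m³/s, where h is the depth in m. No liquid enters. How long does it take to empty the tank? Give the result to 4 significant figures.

1366 s

With no inflow, A dh/dt = −0.01818 √h.
∫ h^(−1/2) dh = −(0.01818/A) ∫ dt, giving 2√h = 2√h₀ − (0.01818/A) t.
Set h = 0: 2√h₀ = (0.01818/A) t_empty ⇒ t_empty = 2A√h₀/0.01818.
t_empty = 2·5.201·√5.698/0.01818 = 10.4020·2.38705/0.01818 = 1365.79 s.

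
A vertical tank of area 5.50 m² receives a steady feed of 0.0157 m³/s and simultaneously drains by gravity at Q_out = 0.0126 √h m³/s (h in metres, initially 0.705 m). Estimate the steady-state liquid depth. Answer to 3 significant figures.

Level balance: A dh/dt = 0.0157 − 0.0126 √h. Setting dh/dt = 0:
Q_in = 0.0126 √h_ss ⇒ √h_ss = 0.0157/0.0126 = 1.2460.
h_ss = 1.2460² = 1.5526 m. (Since h₀ = 0.705 m < h_ss, the level will rise toward this value.)

1.55 m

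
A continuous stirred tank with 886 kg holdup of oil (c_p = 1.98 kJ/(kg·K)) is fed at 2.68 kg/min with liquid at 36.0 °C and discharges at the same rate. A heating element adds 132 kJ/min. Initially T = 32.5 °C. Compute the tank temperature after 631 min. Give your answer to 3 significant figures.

56.7 °C

Unsteady energy balance on the tank contents: M c_p dT/dt = ṁ c_p (T_in − T) + 132.
τ = M/ṁ = 330.60 min; T_ss = T_in + Q̇/(ṁ c_p) = 36.0 + 132/(2.68·1.98) = 60.876 °C.
Solution: T(t) = T_ss + (T₀ − T_ss) e^(−t/τ).
T(631) = 60.876 + (-28.376)·e^(−631/330.60) = 60.876 + (-28.376)·0.14828 = 56.668 °C.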